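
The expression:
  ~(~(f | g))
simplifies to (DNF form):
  f | g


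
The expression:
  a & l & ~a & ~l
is never true.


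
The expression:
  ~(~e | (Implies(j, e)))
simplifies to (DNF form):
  False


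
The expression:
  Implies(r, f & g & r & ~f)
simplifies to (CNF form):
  ~r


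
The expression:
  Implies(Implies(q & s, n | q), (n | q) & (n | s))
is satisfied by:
  {n: True, s: True, q: True}
  {n: True, s: True, q: False}
  {n: True, q: True, s: False}
  {n: True, q: False, s: False}
  {s: True, q: True, n: False}


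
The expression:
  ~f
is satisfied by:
  {f: False}


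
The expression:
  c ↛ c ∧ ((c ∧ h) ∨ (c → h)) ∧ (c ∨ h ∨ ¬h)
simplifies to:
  False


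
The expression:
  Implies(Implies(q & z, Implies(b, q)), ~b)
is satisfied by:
  {b: False}


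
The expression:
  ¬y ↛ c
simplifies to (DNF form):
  c ∨ ¬y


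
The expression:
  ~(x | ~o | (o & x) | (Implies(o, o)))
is never true.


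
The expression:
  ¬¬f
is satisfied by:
  {f: True}


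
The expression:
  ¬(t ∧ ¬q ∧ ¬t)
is always true.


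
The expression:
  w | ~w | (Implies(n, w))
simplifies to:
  True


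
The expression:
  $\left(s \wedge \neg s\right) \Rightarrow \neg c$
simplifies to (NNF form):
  $\text{True}$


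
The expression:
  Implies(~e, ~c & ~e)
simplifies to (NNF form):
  e | ~c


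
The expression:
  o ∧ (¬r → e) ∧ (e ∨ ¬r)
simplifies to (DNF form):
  e ∧ o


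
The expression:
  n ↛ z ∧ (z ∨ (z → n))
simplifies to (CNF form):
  n ∧ ¬z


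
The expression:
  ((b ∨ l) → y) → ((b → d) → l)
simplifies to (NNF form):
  l ∨ (b ∧ ¬d) ∨ (b ∧ ¬y)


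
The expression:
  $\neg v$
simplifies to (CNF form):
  $\neg v$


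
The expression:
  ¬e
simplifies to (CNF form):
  ¬e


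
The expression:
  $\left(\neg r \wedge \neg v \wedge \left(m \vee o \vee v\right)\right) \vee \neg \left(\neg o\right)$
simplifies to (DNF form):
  $o \vee \left(m \wedge \neg r \wedge \neg v\right)$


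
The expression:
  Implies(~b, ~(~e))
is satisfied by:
  {b: True, e: True}
  {b: True, e: False}
  {e: True, b: False}


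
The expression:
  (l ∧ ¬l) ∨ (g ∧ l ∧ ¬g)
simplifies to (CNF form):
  False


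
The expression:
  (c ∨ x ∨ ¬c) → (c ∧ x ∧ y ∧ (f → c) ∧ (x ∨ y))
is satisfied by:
  {c: True, x: True, y: True}


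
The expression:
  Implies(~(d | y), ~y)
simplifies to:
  True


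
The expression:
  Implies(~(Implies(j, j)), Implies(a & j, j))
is always true.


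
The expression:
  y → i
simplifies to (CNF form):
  i ∨ ¬y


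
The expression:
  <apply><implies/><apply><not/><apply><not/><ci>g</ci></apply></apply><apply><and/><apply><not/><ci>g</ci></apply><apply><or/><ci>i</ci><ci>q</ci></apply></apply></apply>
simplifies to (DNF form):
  <apply><not/><ci>g</ci></apply>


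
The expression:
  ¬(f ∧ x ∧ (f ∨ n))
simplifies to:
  ¬f ∨ ¬x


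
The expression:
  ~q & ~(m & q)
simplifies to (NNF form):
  ~q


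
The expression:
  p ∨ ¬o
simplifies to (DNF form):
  p ∨ ¬o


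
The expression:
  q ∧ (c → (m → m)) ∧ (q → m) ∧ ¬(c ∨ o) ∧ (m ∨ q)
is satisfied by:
  {m: True, q: True, o: False, c: False}


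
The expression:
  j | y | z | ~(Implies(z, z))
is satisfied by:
  {y: True, z: True, j: True}
  {y: True, z: True, j: False}
  {y: True, j: True, z: False}
  {y: True, j: False, z: False}
  {z: True, j: True, y: False}
  {z: True, j: False, y: False}
  {j: True, z: False, y: False}


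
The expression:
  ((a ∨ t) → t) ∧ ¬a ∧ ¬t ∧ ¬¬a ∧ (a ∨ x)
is never true.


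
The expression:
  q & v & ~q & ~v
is never true.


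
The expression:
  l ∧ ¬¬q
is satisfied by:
  {q: True, l: True}


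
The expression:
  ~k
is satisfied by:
  {k: False}


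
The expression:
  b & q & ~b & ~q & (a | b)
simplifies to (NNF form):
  False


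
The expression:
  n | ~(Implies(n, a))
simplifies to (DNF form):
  n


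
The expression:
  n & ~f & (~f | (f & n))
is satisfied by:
  {n: True, f: False}


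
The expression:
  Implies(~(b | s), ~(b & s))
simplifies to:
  True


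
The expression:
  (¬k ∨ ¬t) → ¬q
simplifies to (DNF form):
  (k ∧ t) ∨ ¬q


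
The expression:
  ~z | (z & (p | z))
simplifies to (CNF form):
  True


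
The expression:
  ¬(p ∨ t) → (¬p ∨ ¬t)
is always true.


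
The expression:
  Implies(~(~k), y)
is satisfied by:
  {y: True, k: False}
  {k: False, y: False}
  {k: True, y: True}


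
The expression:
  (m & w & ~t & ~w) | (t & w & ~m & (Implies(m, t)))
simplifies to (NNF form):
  t & w & ~m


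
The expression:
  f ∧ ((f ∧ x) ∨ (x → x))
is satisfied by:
  {f: True}


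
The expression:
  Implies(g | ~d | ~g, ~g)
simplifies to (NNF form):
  ~g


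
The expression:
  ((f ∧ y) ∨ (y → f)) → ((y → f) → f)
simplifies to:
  f ∨ y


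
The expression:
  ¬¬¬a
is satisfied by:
  {a: False}


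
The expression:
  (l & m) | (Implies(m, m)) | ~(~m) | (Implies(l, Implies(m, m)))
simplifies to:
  True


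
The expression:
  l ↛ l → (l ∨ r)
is always true.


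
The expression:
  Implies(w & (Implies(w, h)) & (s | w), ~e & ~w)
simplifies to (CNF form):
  ~h | ~w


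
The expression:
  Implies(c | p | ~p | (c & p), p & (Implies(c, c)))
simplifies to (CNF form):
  p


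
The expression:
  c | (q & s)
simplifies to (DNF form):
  c | (q & s)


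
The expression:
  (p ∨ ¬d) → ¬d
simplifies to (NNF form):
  ¬d ∨ ¬p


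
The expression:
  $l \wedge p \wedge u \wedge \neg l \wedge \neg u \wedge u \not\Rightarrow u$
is never true.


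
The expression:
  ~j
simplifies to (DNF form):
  ~j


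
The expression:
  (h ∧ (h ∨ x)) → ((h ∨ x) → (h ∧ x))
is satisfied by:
  {x: True, h: False}
  {h: False, x: False}
  {h: True, x: True}


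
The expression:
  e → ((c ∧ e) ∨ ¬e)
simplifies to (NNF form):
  c ∨ ¬e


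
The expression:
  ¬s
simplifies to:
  ¬s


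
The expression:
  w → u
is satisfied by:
  {u: True, w: False}
  {w: False, u: False}
  {w: True, u: True}


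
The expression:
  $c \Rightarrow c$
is always true.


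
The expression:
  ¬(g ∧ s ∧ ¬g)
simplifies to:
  True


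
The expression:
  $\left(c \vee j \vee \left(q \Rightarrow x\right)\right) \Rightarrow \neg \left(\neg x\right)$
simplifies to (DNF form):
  $x \vee \left(q \wedge \neg c \wedge \neg j\right)$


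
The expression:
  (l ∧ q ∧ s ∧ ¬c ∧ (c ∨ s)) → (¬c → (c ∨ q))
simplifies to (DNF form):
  True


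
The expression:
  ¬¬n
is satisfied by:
  {n: True}


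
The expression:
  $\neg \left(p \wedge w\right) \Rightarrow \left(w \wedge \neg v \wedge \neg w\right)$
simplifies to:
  $p \wedge w$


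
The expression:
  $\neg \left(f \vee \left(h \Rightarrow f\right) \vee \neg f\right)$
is never true.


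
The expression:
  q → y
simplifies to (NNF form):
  y ∨ ¬q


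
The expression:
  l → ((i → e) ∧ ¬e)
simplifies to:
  (¬e ∧ ¬i) ∨ ¬l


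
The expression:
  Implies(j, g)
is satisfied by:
  {g: True, j: False}
  {j: False, g: False}
  {j: True, g: True}


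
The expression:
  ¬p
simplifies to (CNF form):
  ¬p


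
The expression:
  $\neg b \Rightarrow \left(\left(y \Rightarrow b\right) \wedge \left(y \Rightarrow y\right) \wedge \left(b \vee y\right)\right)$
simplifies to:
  $b$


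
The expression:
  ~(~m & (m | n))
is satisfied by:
  {m: True, n: False}
  {n: False, m: False}
  {n: True, m: True}


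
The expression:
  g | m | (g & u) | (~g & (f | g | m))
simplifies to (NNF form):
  f | g | m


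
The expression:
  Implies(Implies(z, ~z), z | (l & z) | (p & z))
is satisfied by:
  {z: True}


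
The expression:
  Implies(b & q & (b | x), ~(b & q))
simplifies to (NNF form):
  ~b | ~q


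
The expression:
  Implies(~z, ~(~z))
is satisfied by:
  {z: True}


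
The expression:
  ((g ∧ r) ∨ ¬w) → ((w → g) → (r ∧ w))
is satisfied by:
  {w: True}


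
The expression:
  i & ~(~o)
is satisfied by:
  {i: True, o: True}


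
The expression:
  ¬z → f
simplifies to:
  f ∨ z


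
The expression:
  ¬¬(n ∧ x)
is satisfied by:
  {x: True, n: True}


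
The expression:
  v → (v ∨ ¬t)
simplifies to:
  True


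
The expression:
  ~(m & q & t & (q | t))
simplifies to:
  ~m | ~q | ~t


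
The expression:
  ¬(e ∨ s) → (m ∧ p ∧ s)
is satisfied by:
  {e: True, s: True}
  {e: True, s: False}
  {s: True, e: False}


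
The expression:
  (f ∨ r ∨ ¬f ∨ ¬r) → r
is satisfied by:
  {r: True}


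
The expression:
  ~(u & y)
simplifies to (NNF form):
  ~u | ~y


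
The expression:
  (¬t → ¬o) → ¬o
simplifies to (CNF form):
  ¬o ∨ ¬t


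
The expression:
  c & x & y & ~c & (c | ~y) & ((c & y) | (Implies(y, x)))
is never true.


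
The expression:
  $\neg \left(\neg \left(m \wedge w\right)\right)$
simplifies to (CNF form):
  $m \wedge w$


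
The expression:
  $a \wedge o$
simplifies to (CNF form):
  $a \wedge o$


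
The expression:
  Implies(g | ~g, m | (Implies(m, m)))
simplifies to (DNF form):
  True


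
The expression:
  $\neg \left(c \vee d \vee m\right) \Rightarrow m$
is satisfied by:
  {c: True, d: True, m: True}
  {c: True, d: True, m: False}
  {c: True, m: True, d: False}
  {c: True, m: False, d: False}
  {d: True, m: True, c: False}
  {d: True, m: False, c: False}
  {m: True, d: False, c: False}


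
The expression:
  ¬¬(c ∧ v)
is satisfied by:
  {c: True, v: True}


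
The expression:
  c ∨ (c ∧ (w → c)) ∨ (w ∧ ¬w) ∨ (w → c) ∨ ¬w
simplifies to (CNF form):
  c ∨ ¬w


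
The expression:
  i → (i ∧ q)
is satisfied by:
  {q: True, i: False}
  {i: False, q: False}
  {i: True, q: True}


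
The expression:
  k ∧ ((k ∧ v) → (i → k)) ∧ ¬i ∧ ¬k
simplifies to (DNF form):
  False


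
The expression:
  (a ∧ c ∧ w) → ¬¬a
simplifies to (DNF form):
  True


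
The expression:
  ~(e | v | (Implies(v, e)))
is never true.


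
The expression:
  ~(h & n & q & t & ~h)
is always true.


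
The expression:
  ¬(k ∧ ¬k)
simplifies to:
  True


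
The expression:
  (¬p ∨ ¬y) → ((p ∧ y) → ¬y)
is always true.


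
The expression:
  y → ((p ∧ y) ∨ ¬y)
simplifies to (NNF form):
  p ∨ ¬y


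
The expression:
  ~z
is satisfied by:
  {z: False}


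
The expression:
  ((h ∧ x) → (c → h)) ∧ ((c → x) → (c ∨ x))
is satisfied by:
  {x: True, c: True}
  {x: True, c: False}
  {c: True, x: False}


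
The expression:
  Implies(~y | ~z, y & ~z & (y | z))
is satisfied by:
  {y: True}


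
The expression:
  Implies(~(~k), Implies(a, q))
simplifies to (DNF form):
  q | ~a | ~k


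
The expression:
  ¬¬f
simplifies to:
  f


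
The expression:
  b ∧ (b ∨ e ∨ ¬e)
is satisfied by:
  {b: True}


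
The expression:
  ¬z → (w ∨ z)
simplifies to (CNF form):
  w ∨ z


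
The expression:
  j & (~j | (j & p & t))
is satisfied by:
  {t: True, j: True, p: True}


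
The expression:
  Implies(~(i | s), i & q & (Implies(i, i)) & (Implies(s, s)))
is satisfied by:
  {i: True, s: True}
  {i: True, s: False}
  {s: True, i: False}


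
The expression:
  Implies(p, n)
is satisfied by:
  {n: True, p: False}
  {p: False, n: False}
  {p: True, n: True}


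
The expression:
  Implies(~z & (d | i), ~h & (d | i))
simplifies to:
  z | ~h | (~d & ~i)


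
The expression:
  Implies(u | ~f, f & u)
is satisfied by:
  {f: True}


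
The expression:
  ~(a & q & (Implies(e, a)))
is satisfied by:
  {q: False, a: False}
  {a: True, q: False}
  {q: True, a: False}


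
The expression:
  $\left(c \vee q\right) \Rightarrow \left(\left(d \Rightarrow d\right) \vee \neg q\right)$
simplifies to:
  $\text{True}$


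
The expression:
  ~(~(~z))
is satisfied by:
  {z: False}


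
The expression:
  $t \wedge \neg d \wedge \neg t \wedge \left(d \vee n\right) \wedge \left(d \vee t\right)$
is never true.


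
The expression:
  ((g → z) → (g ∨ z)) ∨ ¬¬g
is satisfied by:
  {z: True, g: True}
  {z: True, g: False}
  {g: True, z: False}


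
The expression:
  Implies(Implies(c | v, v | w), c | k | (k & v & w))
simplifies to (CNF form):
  c | k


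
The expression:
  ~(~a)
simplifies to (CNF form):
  a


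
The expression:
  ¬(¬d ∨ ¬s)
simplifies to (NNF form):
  d ∧ s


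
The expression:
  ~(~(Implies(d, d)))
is always true.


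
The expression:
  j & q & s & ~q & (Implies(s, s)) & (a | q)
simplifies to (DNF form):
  False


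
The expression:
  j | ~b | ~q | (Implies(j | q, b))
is always true.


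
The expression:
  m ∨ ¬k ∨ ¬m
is always true.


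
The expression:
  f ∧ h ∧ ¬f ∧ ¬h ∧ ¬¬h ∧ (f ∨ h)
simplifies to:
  False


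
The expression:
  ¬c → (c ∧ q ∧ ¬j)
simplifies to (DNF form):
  c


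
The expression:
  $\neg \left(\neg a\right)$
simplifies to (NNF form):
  $a$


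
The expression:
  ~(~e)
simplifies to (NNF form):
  e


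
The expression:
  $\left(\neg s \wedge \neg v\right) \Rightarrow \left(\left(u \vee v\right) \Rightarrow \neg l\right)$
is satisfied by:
  {v: True, s: True, l: False, u: False}
  {v: True, l: False, s: False, u: False}
  {s: True, v: False, l: False, u: False}
  {v: False, l: False, s: False, u: False}
  {u: True, v: True, s: True, l: False}
  {u: True, v: True, l: False, s: False}
  {u: True, s: True, v: False, l: False}
  {u: True, v: False, l: False, s: False}
  {v: True, l: True, s: True, u: False}
  {v: True, l: True, u: False, s: False}
  {l: True, s: True, u: False, v: False}
  {l: True, u: False, s: False, v: False}
  {v: True, l: True, u: True, s: True}
  {v: True, l: True, u: True, s: False}
  {l: True, u: True, s: True, v: False}


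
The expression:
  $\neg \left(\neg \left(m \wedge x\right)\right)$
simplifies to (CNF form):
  $m \wedge x$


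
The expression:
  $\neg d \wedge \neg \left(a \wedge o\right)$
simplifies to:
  $\neg d \wedge \left(\neg a \vee \neg o\right)$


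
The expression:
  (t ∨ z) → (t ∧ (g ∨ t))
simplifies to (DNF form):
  t ∨ ¬z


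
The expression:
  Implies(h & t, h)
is always true.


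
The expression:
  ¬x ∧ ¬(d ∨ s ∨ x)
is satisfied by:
  {x: False, d: False, s: False}


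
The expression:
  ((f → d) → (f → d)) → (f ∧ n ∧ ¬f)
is never true.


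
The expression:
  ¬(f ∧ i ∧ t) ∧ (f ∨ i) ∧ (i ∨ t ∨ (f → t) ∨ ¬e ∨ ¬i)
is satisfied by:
  {i: True, t: False, f: False}
  {i: True, f: True, t: False}
  {i: True, t: True, f: False}
  {f: True, t: False, i: False}
  {f: True, t: True, i: False}


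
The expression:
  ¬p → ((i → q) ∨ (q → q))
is always true.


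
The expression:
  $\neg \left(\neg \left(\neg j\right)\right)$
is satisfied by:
  {j: False}


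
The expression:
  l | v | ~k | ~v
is always true.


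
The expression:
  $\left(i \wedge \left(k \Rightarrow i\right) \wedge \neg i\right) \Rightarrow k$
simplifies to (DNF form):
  $\text{True}$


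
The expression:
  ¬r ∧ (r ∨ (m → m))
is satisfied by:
  {r: False}


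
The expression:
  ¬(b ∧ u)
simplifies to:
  ¬b ∨ ¬u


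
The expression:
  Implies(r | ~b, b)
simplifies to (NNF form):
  b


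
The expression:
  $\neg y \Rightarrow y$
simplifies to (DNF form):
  $y$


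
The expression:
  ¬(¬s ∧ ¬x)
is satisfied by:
  {x: True, s: True}
  {x: True, s: False}
  {s: True, x: False}


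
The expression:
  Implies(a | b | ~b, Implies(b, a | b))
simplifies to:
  True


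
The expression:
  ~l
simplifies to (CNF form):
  ~l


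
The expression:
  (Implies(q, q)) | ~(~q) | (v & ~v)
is always true.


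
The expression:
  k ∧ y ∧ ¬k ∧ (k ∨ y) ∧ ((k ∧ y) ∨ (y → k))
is never true.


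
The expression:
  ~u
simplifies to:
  ~u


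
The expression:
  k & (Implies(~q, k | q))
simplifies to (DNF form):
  k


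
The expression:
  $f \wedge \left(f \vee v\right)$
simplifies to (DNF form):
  $f$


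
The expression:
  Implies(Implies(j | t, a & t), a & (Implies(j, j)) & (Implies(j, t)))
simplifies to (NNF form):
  a | j | t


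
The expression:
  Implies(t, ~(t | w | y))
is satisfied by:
  {t: False}


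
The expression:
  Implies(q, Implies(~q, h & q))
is always true.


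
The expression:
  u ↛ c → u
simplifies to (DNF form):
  True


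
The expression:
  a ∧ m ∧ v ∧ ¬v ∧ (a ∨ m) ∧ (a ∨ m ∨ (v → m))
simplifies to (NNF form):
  False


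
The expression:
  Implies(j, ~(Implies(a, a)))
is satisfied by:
  {j: False}


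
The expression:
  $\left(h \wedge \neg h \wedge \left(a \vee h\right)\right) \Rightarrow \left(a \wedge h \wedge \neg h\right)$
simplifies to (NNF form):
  $\text{True}$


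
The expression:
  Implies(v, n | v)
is always true.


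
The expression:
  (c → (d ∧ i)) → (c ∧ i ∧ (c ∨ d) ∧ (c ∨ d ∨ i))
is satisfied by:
  {c: True}


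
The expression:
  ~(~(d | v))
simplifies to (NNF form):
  d | v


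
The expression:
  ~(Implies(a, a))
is never true.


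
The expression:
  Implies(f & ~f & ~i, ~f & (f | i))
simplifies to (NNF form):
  True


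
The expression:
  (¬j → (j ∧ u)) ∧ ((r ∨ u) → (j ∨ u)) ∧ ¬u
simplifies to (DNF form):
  j ∧ ¬u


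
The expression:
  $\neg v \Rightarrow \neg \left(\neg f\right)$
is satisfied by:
  {v: True, f: True}
  {v: True, f: False}
  {f: True, v: False}


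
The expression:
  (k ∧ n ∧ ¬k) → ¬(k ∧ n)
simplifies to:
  True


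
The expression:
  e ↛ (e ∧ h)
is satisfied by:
  {e: True, h: False}


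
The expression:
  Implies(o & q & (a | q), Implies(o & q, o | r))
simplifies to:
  True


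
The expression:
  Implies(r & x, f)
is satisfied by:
  {f: True, x: False, r: False}
  {f: False, x: False, r: False}
  {r: True, f: True, x: False}
  {r: True, f: False, x: False}
  {x: True, f: True, r: False}
  {x: True, f: False, r: False}
  {x: True, r: True, f: True}


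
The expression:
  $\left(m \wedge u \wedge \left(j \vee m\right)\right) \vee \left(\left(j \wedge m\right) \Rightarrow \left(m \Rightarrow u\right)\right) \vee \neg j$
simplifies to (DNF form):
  $u \vee \neg j \vee \neg m$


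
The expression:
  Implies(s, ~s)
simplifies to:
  ~s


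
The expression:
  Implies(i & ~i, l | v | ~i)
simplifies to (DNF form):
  True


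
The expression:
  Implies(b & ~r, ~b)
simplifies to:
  r | ~b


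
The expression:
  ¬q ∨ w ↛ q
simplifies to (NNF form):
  ¬q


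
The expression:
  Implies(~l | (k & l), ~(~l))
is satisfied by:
  {l: True}


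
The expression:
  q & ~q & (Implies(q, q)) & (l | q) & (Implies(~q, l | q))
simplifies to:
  False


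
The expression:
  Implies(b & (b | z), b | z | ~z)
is always true.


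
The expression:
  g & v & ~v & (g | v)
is never true.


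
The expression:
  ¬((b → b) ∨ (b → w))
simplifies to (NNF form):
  False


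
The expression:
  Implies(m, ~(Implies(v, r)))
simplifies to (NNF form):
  ~m | (v & ~r)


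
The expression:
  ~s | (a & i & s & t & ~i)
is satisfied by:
  {s: False}


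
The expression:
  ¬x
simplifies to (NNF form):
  ¬x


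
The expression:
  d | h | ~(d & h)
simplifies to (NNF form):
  True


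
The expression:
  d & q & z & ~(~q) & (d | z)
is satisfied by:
  {z: True, d: True, q: True}


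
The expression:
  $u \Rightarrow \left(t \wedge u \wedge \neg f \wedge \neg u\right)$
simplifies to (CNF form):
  $\neg u$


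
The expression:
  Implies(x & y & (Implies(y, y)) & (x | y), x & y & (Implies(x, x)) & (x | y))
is always true.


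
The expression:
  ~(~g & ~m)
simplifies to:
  g | m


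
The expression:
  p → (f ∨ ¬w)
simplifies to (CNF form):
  f ∨ ¬p ∨ ¬w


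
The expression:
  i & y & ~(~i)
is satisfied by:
  {i: True, y: True}


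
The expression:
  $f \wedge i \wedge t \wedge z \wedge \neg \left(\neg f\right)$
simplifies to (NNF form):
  $f \wedge i \wedge t \wedge z$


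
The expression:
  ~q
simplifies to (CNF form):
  ~q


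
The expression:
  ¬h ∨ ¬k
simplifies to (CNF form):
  ¬h ∨ ¬k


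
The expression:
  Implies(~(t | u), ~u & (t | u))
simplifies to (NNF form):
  t | u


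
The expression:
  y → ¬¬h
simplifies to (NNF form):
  h ∨ ¬y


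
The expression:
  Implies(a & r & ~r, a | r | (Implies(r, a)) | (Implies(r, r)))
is always true.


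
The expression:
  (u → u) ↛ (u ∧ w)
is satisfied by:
  {w: False, u: False}
  {u: True, w: False}
  {w: True, u: False}


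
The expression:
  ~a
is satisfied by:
  {a: False}


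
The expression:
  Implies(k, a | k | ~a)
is always true.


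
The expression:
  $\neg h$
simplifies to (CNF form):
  $\neg h$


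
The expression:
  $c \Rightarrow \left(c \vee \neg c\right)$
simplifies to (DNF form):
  $\text{True}$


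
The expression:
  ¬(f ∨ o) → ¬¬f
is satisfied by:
  {o: True, f: True}
  {o: True, f: False}
  {f: True, o: False}


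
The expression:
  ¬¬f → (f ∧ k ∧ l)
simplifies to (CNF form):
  (k ∨ ¬f) ∧ (l ∨ ¬f)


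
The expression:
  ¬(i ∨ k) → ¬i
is always true.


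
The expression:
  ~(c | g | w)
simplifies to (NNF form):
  ~c & ~g & ~w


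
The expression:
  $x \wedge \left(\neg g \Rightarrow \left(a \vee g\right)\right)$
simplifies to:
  $x \wedge \left(a \vee g\right)$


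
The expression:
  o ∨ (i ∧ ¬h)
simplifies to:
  o ∨ (i ∧ ¬h)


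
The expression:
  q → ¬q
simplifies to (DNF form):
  ¬q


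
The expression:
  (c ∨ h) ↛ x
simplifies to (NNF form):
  ¬x ∧ (c ∨ h)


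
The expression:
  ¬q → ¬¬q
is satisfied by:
  {q: True}


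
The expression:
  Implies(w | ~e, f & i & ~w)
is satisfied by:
  {e: True, f: True, i: True, w: False}
  {e: True, f: True, i: False, w: False}
  {e: True, i: True, f: False, w: False}
  {e: True, i: False, f: False, w: False}
  {f: True, i: True, e: False, w: False}


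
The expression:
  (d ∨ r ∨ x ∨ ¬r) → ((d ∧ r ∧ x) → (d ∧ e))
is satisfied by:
  {e: True, d: False, x: False, r: False}
  {e: False, d: False, x: False, r: False}
  {r: True, e: True, d: False, x: False}
  {r: True, e: False, d: False, x: False}
  {x: True, e: True, d: False, r: False}
  {x: True, e: False, d: False, r: False}
  {r: True, x: True, e: True, d: False}
  {r: True, x: True, e: False, d: False}
  {d: True, e: True, r: False, x: False}
  {d: True, e: False, r: False, x: False}
  {r: True, d: True, e: True, x: False}
  {r: True, d: True, e: False, x: False}
  {x: True, d: True, e: True, r: False}
  {x: True, d: True, e: False, r: False}
  {x: True, d: True, r: True, e: True}


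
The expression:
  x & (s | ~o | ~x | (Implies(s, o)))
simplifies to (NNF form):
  x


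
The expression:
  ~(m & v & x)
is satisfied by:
  {m: False, x: False, v: False}
  {v: True, m: False, x: False}
  {x: True, m: False, v: False}
  {v: True, x: True, m: False}
  {m: True, v: False, x: False}
  {v: True, m: True, x: False}
  {x: True, m: True, v: False}


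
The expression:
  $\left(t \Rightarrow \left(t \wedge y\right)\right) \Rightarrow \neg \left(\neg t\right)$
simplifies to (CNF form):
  $t$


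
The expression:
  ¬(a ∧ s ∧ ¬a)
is always true.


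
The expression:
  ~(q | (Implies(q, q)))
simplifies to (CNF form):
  False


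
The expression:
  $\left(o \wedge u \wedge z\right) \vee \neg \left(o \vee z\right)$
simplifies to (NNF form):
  $\left(o \vee \neg z\right) \wedge \left(u \vee \neg z\right) \wedge \left(z \vee \neg o\right)$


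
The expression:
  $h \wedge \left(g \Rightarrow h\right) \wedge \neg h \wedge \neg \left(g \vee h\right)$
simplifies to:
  $\text{False}$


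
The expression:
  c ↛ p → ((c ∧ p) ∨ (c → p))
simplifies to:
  p ∨ ¬c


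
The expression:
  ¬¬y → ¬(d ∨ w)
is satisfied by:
  {d: False, y: False, w: False}
  {w: True, d: False, y: False}
  {d: True, w: False, y: False}
  {w: True, d: True, y: False}
  {y: True, w: False, d: False}


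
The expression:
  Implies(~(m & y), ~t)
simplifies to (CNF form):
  (m | ~t) & (y | ~t)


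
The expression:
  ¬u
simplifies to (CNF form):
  ¬u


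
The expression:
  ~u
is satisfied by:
  {u: False}


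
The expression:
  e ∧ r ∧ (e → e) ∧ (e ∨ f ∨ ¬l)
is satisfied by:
  {r: True, e: True}


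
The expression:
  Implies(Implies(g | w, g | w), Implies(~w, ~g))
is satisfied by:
  {w: True, g: False}
  {g: False, w: False}
  {g: True, w: True}


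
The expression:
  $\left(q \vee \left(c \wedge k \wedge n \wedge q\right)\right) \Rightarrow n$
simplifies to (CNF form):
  $n \vee \neg q$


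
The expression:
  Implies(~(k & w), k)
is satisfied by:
  {k: True}


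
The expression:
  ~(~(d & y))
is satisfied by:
  {d: True, y: True}


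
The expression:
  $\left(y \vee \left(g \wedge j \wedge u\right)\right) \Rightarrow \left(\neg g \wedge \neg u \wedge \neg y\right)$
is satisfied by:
  {y: False, g: False, u: False, j: False}
  {j: True, y: False, g: False, u: False}
  {u: True, y: False, g: False, j: False}
  {j: True, u: True, y: False, g: False}
  {g: True, j: False, y: False, u: False}
  {j: True, g: True, y: False, u: False}
  {u: True, g: True, j: False, y: False}


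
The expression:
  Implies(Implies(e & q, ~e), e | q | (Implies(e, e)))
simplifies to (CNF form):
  True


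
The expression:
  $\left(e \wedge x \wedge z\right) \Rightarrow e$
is always true.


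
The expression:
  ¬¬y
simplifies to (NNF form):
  y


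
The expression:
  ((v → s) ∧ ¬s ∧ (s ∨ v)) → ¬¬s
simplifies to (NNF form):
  True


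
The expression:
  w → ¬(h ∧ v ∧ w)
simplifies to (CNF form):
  ¬h ∨ ¬v ∨ ¬w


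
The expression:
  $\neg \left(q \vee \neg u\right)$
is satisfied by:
  {u: True, q: False}


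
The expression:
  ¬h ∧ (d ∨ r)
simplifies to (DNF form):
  (d ∧ ¬h) ∨ (r ∧ ¬h)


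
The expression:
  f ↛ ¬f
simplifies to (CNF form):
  f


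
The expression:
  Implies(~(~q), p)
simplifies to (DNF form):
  p | ~q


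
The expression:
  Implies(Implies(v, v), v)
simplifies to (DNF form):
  v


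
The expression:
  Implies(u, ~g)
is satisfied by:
  {g: False, u: False}
  {u: True, g: False}
  {g: True, u: False}


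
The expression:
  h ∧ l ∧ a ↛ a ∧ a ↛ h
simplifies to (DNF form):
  False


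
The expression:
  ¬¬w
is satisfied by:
  {w: True}


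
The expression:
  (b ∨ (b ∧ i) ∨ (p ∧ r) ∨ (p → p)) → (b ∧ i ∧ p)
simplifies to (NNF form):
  b ∧ i ∧ p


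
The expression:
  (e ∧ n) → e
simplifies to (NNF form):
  True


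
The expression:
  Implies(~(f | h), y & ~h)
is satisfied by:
  {y: True, h: True, f: True}
  {y: True, h: True, f: False}
  {y: True, f: True, h: False}
  {y: True, f: False, h: False}
  {h: True, f: True, y: False}
  {h: True, f: False, y: False}
  {f: True, h: False, y: False}


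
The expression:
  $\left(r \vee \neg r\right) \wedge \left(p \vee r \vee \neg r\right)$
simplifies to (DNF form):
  $\text{True}$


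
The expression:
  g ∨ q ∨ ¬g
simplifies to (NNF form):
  True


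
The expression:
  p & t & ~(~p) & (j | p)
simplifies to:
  p & t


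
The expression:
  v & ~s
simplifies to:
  v & ~s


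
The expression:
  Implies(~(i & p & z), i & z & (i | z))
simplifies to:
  i & z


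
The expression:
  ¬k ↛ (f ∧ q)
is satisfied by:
  {q: False, k: False, f: False}
  {f: True, q: False, k: False}
  {q: True, f: False, k: False}


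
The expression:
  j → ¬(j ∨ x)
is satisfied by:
  {j: False}


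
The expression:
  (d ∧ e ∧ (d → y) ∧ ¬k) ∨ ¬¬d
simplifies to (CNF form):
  d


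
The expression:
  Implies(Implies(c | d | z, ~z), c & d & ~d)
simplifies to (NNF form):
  z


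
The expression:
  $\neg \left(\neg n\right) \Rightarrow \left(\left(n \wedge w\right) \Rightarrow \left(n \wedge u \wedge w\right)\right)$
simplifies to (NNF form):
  $u \vee \neg n \vee \neg w$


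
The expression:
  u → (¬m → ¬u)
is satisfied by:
  {m: True, u: False}
  {u: False, m: False}
  {u: True, m: True}


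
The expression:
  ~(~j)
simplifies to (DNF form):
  j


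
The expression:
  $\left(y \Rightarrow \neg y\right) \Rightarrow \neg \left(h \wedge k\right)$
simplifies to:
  $y \vee \neg h \vee \neg k$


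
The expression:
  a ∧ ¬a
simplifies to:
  False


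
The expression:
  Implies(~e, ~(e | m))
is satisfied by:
  {e: True, m: False}
  {m: False, e: False}
  {m: True, e: True}


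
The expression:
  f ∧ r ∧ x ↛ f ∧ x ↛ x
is never true.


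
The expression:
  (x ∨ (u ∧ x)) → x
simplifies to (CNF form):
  True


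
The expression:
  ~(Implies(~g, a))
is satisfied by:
  {g: False, a: False}


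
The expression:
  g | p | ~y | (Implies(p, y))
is always true.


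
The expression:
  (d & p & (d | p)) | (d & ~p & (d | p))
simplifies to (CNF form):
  d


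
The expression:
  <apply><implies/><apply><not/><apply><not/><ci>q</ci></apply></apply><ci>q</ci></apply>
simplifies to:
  <true/>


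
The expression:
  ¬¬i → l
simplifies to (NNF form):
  l ∨ ¬i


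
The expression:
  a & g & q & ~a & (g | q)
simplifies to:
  False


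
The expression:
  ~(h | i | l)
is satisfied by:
  {h: False, i: False, l: False}


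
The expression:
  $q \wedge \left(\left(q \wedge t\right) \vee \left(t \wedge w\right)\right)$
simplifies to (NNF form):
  $q \wedge t$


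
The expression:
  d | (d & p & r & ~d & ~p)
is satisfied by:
  {d: True}


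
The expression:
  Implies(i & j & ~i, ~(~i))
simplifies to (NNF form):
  True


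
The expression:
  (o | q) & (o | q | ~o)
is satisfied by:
  {q: True, o: True}
  {q: True, o: False}
  {o: True, q: False}


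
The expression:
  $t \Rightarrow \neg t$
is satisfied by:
  {t: False}


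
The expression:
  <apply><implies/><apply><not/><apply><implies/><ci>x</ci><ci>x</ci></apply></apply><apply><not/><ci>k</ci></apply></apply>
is always true.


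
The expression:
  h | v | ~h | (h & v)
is always true.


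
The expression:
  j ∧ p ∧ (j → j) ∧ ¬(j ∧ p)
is never true.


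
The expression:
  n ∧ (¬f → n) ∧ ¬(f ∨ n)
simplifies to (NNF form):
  False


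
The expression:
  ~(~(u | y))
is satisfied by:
  {y: True, u: True}
  {y: True, u: False}
  {u: True, y: False}


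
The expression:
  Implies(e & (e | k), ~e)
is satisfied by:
  {e: False}


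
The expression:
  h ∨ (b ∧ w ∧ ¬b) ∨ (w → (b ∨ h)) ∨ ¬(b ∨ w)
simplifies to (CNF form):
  b ∨ h ∨ ¬w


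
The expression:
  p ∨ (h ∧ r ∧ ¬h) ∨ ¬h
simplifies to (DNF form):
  p ∨ ¬h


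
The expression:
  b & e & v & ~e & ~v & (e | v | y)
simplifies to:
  False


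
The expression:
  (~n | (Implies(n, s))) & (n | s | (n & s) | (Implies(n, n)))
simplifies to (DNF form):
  s | ~n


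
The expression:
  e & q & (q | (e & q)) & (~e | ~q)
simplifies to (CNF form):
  False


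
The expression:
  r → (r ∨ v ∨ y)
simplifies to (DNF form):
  True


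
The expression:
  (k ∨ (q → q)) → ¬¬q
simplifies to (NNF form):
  q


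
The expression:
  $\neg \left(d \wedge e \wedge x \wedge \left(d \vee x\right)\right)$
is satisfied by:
  {e: False, d: False, x: False}
  {x: True, e: False, d: False}
  {d: True, e: False, x: False}
  {x: True, d: True, e: False}
  {e: True, x: False, d: False}
  {x: True, e: True, d: False}
  {d: True, e: True, x: False}


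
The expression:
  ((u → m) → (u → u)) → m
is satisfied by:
  {m: True}


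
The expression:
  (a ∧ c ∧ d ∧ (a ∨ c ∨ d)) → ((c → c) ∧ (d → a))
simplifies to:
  True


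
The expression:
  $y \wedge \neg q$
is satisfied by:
  {y: True, q: False}


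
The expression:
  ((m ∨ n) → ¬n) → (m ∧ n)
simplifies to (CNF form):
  n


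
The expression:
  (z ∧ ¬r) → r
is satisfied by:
  {r: True, z: False}
  {z: False, r: False}
  {z: True, r: True}


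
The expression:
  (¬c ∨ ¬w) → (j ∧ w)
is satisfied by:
  {c: True, j: True, w: True}
  {c: True, w: True, j: False}
  {j: True, w: True, c: False}


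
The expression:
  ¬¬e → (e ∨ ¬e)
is always true.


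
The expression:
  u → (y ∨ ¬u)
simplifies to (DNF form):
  y ∨ ¬u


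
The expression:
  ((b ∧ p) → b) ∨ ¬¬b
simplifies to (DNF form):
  True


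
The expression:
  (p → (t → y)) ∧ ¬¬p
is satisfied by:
  {p: True, y: True, t: False}
  {p: True, t: False, y: False}
  {p: True, y: True, t: True}


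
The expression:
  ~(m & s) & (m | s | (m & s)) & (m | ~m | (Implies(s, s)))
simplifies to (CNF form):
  (m | s) & (m | ~m) & (s | ~s) & (~m | ~s)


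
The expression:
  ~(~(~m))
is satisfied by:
  {m: False}


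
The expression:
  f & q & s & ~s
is never true.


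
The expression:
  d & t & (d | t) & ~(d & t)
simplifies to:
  False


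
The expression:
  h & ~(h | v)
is never true.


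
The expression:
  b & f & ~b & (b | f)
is never true.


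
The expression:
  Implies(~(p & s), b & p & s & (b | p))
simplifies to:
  p & s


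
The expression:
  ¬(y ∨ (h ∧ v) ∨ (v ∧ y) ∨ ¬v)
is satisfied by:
  {v: True, y: False, h: False}


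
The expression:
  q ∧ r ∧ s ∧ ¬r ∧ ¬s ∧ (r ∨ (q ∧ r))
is never true.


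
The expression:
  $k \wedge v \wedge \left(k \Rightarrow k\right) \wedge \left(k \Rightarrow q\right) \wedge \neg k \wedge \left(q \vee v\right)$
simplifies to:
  $\text{False}$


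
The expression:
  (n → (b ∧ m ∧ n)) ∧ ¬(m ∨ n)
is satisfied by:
  {n: False, m: False}


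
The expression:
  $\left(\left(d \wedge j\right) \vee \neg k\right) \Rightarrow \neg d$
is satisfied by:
  {k: True, d: False, j: False}
  {k: False, d: False, j: False}
  {j: True, k: True, d: False}
  {j: True, k: False, d: False}
  {d: True, k: True, j: False}


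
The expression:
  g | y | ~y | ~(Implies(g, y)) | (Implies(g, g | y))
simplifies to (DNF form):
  True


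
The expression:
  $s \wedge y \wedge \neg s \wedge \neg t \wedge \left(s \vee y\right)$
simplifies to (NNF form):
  $\text{False}$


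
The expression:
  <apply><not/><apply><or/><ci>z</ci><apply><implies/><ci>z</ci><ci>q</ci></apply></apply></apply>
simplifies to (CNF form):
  <false/>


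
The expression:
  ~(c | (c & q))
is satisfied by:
  {c: False}


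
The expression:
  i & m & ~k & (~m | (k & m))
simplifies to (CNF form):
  False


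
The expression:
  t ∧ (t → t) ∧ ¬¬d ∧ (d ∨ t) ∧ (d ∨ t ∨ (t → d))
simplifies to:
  d ∧ t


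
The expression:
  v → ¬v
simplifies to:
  ¬v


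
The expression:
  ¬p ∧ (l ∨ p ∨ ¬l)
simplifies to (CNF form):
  ¬p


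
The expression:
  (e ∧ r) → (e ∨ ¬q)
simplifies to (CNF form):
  True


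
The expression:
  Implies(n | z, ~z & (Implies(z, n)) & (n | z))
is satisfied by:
  {z: False}


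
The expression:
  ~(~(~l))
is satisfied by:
  {l: False}


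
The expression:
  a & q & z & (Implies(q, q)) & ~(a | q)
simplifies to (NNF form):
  False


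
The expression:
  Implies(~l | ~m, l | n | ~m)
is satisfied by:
  {n: True, l: True, m: False}
  {n: True, m: False, l: False}
  {l: True, m: False, n: False}
  {l: False, m: False, n: False}
  {n: True, l: True, m: True}
  {n: True, m: True, l: False}
  {l: True, m: True, n: False}


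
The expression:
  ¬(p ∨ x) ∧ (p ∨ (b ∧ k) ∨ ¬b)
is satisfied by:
  {k: True, x: False, p: False, b: False}
  {b: False, x: False, k: False, p: False}
  {b: True, k: True, x: False, p: False}


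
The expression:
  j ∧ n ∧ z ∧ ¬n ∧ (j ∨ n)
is never true.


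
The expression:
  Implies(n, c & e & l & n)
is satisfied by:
  {e: True, l: True, c: True, n: False}
  {e: True, l: True, c: False, n: False}
  {e: True, c: True, l: False, n: False}
  {e: True, c: False, l: False, n: False}
  {l: True, c: True, e: False, n: False}
  {l: True, c: False, e: False, n: False}
  {c: True, e: False, l: False, n: False}
  {c: False, e: False, l: False, n: False}
  {n: True, e: True, l: True, c: True}


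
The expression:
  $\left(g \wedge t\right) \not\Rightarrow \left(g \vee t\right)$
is never true.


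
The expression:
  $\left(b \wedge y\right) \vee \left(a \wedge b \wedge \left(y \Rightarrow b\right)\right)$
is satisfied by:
  {b: True, a: True, y: True}
  {b: True, a: True, y: False}
  {b: True, y: True, a: False}


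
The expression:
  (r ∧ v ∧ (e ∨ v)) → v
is always true.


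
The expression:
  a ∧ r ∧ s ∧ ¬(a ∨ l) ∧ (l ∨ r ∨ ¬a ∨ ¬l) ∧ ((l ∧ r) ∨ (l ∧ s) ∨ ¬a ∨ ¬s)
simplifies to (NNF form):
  False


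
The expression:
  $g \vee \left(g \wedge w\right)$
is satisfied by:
  {g: True}


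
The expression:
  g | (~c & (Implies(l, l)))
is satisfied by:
  {g: True, c: False}
  {c: False, g: False}
  {c: True, g: True}


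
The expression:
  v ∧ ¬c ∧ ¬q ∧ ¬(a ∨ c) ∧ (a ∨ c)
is never true.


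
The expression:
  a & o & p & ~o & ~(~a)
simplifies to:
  False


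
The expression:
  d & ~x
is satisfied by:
  {d: True, x: False}


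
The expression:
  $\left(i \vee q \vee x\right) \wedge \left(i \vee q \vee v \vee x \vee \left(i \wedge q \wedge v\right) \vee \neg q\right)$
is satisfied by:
  {i: True, x: True, q: True}
  {i: True, x: True, q: False}
  {i: True, q: True, x: False}
  {i: True, q: False, x: False}
  {x: True, q: True, i: False}
  {x: True, q: False, i: False}
  {q: True, x: False, i: False}


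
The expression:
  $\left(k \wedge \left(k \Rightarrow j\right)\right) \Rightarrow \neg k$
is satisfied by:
  {k: False, j: False}
  {j: True, k: False}
  {k: True, j: False}
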